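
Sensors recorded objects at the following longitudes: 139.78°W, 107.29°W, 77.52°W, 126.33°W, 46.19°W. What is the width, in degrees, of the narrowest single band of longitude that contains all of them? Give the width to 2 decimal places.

Sort the longitudes: -139.78°, -126.33°, -107.29°, -77.52°, -46.19°.
Eastward gaps between consecutive values (wrapping around): 13.45°, 19.04°, 29.77°, 31.33°, 266.41°.
Largest gap = 266.41° ⇒ minimal covering band is its complement: 360° − 266.41° = 93.59°.
Band runs from -139.78° eastward to -46.19°.

93.59°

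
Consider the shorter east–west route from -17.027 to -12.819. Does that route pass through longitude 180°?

No

Signed shortest Δλ = ((-12.819 − -17.027 + 180) mod 360) − 180 = 4.208°.
Going east by 4.208° from -17.027° reaches -12.819° without touching 180°.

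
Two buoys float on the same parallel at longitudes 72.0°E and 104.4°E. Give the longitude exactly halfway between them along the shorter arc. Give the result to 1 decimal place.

Signed shortest Δλ from +72.0° to +104.4° is +32.4°.
Midpoint longitude = +72.0° + (+32.4°)/2 = +72.0° + 16.2° = +88.2°.

88.2°E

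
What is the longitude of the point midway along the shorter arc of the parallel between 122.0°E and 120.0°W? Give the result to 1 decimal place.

179.0°W

Signed shortest Δλ from +122.0° to -120.0° is +118.0°.
Midpoint longitude = +122.0° + (+118.0°)/2 = +122.0° + 59.0° = +181.0°.
Normalise into (−180°, 180°]: -179.0°.
(The naïve average (+122.0 + -120.0)/2 = 1.0° is on the wrong side of the globe.)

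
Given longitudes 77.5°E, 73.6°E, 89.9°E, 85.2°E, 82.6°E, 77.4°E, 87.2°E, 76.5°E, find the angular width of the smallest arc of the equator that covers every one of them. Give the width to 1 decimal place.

16.3°

Sort the longitudes: +73.6°, +76.5°, +77.4°, +77.5°, +82.6°, +85.2°, +87.2°, +89.9°.
Eastward gaps between consecutive values (wrapping around): 2.9°, 0.9°, 0.1°, 5.1°, 2.6°, 2.0°, 2.7°, 343.7°.
Largest gap = 343.7° ⇒ minimal covering band is its complement: 360° − 343.7° = 16.3°.
Band runs from +73.6° eastward to +89.9°.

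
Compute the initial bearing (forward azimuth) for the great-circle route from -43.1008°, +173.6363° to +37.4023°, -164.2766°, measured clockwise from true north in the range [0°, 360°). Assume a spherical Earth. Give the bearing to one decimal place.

Δλ = -164.2766 − 173.6363 = -337.9129°; wrapped into (−180°, 180°]: 22.0871°.
θ = atan2( sin Δλ · cos φ₂ , cos φ₁ · sin φ₂ − sin φ₁ · cos φ₂ · cos Δλ )
  = atan2(0.29870, 0.94646) = 17.516° → normalised to [0°, 360°): 17.516°.

17.5°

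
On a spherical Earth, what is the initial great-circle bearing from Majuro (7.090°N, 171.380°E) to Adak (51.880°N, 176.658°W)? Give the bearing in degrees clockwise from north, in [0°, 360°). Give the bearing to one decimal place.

Δλ = -176.658 − 171.380 = -348.038°; wrapped into (−180°, 180°]: 11.962°.
θ = atan2( sin Δλ · cos φ₂ , cos φ₁ · sin φ₂ − sin φ₁ · cos φ₂ · cos Δλ )
  = atan2(0.12795, 0.70616) = 10.270° → normalised to [0°, 360°): 10.270°.

10.3°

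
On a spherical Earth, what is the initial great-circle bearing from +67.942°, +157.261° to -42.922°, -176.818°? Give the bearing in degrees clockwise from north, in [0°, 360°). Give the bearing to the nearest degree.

Δλ = -176.818 − 157.261 = -334.079°; wrapped into (−180°, 180°]: 25.921°.
θ = atan2( sin Δλ · cos φ₂ , cos φ₁ · sin φ₂ − sin φ₁ · cos φ₂ · cos Δλ )
  = atan2(0.32010, -0.86615) = 159.717° → normalised to [0°, 360°): 159.717°.

160°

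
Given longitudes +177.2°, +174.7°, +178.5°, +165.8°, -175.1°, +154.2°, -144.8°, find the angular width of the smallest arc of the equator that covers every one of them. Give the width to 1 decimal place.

Sort the longitudes: -175.1°, -144.8°, +154.2°, +165.8°, +174.7°, +177.2°, +178.5°.
Eastward gaps between consecutive values (wrapping around): 30.3°, 299.0°, 11.6°, 8.9°, 2.5°, 1.3°, 6.4°.
Largest gap = 299.0° ⇒ minimal covering band is its complement: 360° − 299.0° = 61.0°.
Band runs from +154.2° eastward to -144.8°, crossing the antimeridian.

61.0°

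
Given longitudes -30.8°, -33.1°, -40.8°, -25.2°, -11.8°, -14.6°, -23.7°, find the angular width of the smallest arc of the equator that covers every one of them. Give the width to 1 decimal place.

Sort the longitudes: -40.8°, -33.1°, -30.8°, -25.2°, -23.7°, -14.6°, -11.8°.
Eastward gaps between consecutive values (wrapping around): 7.7°, 2.3°, 5.6°, 1.5°, 9.1°, 2.8°, 331.0°.
Largest gap = 331.0° ⇒ minimal covering band is its complement: 360° − 331.0° = 29.0°.
Band runs from -40.8° eastward to -11.8°.

29.0°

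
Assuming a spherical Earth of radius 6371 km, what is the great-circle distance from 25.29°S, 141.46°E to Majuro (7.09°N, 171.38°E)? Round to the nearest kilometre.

4841 km

Δλ = 171.38 − 141.46 = 29.92°.
Δφ = 7.09 − -25.29 = 32.38°.
a = sin²(Δφ/2) + cos φ₁ · cos φ₂ · sin²(Δλ/2) = 0.137534.
c = 2·atan2(√a, √(1−a)) = 0.75986 rad → d = 6371·c ≈ 4841.07 km.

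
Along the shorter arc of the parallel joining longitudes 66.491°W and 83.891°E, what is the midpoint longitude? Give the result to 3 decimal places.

8.700°E

Signed shortest Δλ from -66.491° to +83.891° is +150.382°.
Midpoint longitude = -66.491° + (+150.382°)/2 = -66.491° + 75.191° = +8.700°.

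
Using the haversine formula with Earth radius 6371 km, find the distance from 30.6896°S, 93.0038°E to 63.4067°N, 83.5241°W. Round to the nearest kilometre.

Δλ = -83.5241 − 93.0038 = -176.5279°.
Δφ = 63.4067 − -30.6896 = 94.0963°.
a = sin²(Δφ/2) + cos φ₁ · cos φ₂ · sin²(Δλ/2) = 0.920321.
c = 2·atan2(√a, √(1−a)) = 2.56927 rad → d = 6371·c ≈ 16368.79 km.

16369 km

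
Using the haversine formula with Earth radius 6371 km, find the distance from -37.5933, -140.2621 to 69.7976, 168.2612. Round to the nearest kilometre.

12644 km

Δλ = 168.2612 − -140.2621 = 308.5233°; wrapped into (−180°, 180°]: -51.4767°.
Δφ = 69.7976 − -37.5933 = 107.3909°.
a = sin²(Δφ/2) + cos φ₁ · cos φ₂ · sin²(Δλ/2) = 0.701047.
c = 2·atan2(√a, √(1−a)) = 1.98460 rad → d = 6371·c ≈ 12643.88 km.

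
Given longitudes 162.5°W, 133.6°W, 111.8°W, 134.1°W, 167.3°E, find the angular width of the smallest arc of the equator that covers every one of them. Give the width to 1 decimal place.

Sort the longitudes: -162.5°, -134.1°, -133.6°, -111.8°, +167.3°.
Eastward gaps between consecutive values (wrapping around): 28.4°, 0.5°, 21.8°, 279.1°, 30.2°.
Largest gap = 279.1° ⇒ minimal covering band is its complement: 360° − 279.1° = 80.9°.
Band runs from +167.3° eastward to -111.8°, crossing the antimeridian.

80.9°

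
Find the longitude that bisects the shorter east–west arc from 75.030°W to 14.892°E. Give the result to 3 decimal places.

Signed shortest Δλ from -75.030° to +14.892° is +89.922°.
Midpoint longitude = -75.030° + (+89.922°)/2 = -75.030° + 44.961° = -30.069°.

30.069°W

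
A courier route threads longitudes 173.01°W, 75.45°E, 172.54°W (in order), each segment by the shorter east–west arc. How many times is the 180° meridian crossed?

2

Leg 1: -173.01° → +75.45°, shortest Δλ = -111.54° (west) — crosses 180°.
Leg 2: +75.45° → -172.54°, shortest Δλ = 112.01° (east) — crosses 180°.
Total crossings: 2.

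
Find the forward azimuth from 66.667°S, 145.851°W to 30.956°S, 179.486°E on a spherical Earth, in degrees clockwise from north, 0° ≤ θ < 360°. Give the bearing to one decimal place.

Δλ = 179.486 − -145.851 = 325.337°; wrapped into (−180°, 180°]: -34.663°.
θ = atan2( sin Δλ · cos φ₂ , cos φ₁ · sin φ₂ − sin φ₁ · cos φ₂ · cos Δλ )
  = atan2(-0.48774, 0.44394) = -47.692° → normalised to [0°, 360°): 312.308°.

312.3°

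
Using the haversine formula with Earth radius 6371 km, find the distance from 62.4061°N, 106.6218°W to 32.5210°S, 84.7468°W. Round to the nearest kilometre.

10735 km

Δλ = -84.7468 − -106.6218 = 21.8750°.
Δφ = -32.5210 − 62.4061 = -94.9271°.
a = sin²(Δφ/2) + cos φ₁ · cos φ₂ · sin²(Δλ/2) = 0.557005.
c = 2·atan2(√a, √(1−a)) = 1.68505 rad → d = 6371·c ≈ 10735.48 km.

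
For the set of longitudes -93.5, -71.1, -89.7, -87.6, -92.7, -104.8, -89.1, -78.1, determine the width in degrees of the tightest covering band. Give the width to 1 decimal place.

Sort the longitudes: -104.8°, -93.5°, -92.7°, -89.7°, -89.1°, -87.6°, -78.1°, -71.1°.
Eastward gaps between consecutive values (wrapping around): 11.3°, 0.8°, 3.0°, 0.6°, 1.5°, 9.5°, 7.0°, 326.3°.
Largest gap = 326.3° ⇒ minimal covering band is its complement: 360° − 326.3° = 33.7°.
Band runs from -104.8° eastward to -71.1°.

33.7°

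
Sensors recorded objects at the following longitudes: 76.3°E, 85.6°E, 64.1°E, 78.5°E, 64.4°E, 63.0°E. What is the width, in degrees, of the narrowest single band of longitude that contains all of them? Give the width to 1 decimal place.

Sort the longitudes: +63.0°, +64.1°, +64.4°, +76.3°, +78.5°, +85.6°.
Eastward gaps between consecutive values (wrapping around): 1.1°, 0.3°, 11.9°, 2.2°, 7.1°, 337.4°.
Largest gap = 337.4° ⇒ minimal covering band is its complement: 360° − 337.4° = 22.6°.
Band runs from +63.0° eastward to +85.6°.

22.6°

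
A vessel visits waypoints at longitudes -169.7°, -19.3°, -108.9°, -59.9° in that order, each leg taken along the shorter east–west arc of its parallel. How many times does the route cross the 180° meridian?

Leg 1: -169.7° → -19.3°, shortest Δλ = 150.4° (east) — does not cross 180°.
Leg 2: -19.3° → -108.9°, shortest Δλ = -89.6° (west) — does not cross 180°.
Leg 3: -108.9° → -59.9°, shortest Δλ = 49.0° (east) — does not cross 180°.
Total crossings: 0.

0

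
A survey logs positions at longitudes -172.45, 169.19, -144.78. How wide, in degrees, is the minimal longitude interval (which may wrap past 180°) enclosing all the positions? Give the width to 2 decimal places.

Sort the longitudes: -172.45°, -144.78°, +169.19°.
Eastward gaps between consecutive values (wrapping around): 27.67°, 313.97°, 18.36°.
Largest gap = 313.97° ⇒ minimal covering band is its complement: 360° − 313.97° = 46.03°.
Band runs from +169.19° eastward to -144.78°, crossing the antimeridian.

46.03°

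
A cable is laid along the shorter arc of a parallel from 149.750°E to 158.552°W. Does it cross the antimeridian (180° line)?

Naïve |-158.552 − 149.750| = 308.302° > 180°, so the shorter arc goes the other way round — across 180°.
Signed shortest Δλ = ((-158.552 − 149.750 + 180) mod 360) − 180 = 51.698°.
Going east by 51.698° from +149.750° passes through 180° before reaching -158.552°.

Yes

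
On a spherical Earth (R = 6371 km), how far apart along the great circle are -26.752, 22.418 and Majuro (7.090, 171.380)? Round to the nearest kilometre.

Δλ = 171.380 − 22.418 = 148.962°.
Δφ = 7.090 − -26.752 = 33.842°.
a = sin²(Δφ/2) + cos φ₁ · cos φ₂ · sin²(Δλ/2) = 0.907411.
c = 2·atan2(√a, √(1−a)) = 2.52322 rad → d = 6371·c ≈ 16075.42 km.

16075 km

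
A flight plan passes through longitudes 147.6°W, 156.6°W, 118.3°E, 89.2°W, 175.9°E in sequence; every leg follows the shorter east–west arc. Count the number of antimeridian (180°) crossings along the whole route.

3

Leg 1: -147.6° → -156.6°, shortest Δλ = -9.0° (west) — does not cross 180°.
Leg 2: -156.6° → +118.3°, shortest Δλ = -85.1° (west) — crosses 180°.
Leg 3: +118.3° → -89.2°, shortest Δλ = 152.5° (east) — crosses 180°.
Leg 4: -89.2° → +175.9°, shortest Δλ = -94.9° (west) — crosses 180°.
Total crossings: 3.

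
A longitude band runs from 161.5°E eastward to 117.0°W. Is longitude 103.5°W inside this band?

No

Band width going east from +161.5° to -117.0°: ((-117.0 − 161.5) mod 360) = 81.5°.
Offset of -103.5° east of the west edge: ((-103.5 − 161.5) mod 360) = 95.0°.
95.0° > 81.5° ⇒ outside.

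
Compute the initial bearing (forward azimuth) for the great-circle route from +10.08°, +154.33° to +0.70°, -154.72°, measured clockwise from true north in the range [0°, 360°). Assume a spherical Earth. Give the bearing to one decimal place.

97.2°

Δλ = -154.72 − 154.33 = -309.05°; wrapped into (−180°, 180°]: 50.95°.
θ = atan2( sin Δλ · cos φ₂ , cos φ₁ · sin φ₂ − sin φ₁ · cos φ₂ · cos Δλ )
  = atan2(0.77654, -0.09823) = 97.209° → normalised to [0°, 360°): 97.209°.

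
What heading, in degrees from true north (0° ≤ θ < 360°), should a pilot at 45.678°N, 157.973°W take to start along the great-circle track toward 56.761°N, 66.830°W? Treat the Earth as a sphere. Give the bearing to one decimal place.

Δλ = -66.830 − -157.973 = 91.143°.
θ = atan2( sin Δλ · cos φ₂ , cos φ₁ · sin φ₂ − sin φ₁ · cos φ₂ · cos Δλ )
  = atan2(0.54802, 0.59220) = 42.781° → normalised to [0°, 360°): 42.781°.

42.8°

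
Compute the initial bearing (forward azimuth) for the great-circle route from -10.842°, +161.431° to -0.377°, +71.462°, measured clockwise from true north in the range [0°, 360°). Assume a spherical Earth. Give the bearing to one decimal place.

269.6°

Δλ = 71.462 − 161.431 = -89.969°.
θ = atan2( sin Δλ · cos φ₂ , cos φ₁ · sin φ₂ − sin φ₁ · cos φ₂ · cos Δλ )
  = atan2(-0.99998, -0.00636) = -90.364° → normalised to [0°, 360°): 269.636°.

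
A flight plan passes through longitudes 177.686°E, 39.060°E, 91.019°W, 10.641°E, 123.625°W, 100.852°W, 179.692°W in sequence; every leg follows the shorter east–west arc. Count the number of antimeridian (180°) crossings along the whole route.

0

Leg 1: +177.686° → +39.060°, shortest Δλ = -138.626° (west) — does not cross 180°.
Leg 2: +39.060° → -91.019°, shortest Δλ = -130.079° (west) — does not cross 180°.
Leg 3: -91.019° → +10.641°, shortest Δλ = 101.66° (east) — does not cross 180°.
Leg 4: +10.641° → -123.625°, shortest Δλ = -134.266° (west) — does not cross 180°.
Leg 5: -123.625° → -100.852°, shortest Δλ = 22.773° (east) — does not cross 180°.
Leg 6: -100.852° → -179.692°, shortest Δλ = -78.84° (west) — does not cross 180°.
Total crossings: 0.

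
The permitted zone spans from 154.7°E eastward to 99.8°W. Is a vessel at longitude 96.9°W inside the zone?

No

Band width going east from +154.7° to -99.8°: ((-99.8 − 154.7) mod 360) = 105.5°.
Offset of -96.9° east of the west edge: ((-96.9 − 154.7) mod 360) = 108.4°.
108.4° > 105.5° ⇒ outside.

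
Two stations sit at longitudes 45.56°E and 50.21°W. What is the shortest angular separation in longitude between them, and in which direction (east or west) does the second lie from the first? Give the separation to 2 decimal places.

Raw difference: -50.21 − 45.56 = -95.77°.
Normalise into (−180°, 180°]: -95.77° stays -95.77°.
Negative ⇒ the second point lies to the west; separation 95.77°.

95.77° west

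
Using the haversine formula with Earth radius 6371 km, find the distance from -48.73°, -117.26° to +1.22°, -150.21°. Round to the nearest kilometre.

Δλ = -150.21 − -117.26 = -32.95°.
Δφ = 1.22 − -48.73 = 49.95°.
a = sin²(Δφ/2) + cos φ₁ · cos φ₂ · sin²(Δλ/2) = 0.231311.
c = 2·atan2(√a, √(1−a)) = 1.00347 rad → d = 6371·c ≈ 6393.11 km.

6393 km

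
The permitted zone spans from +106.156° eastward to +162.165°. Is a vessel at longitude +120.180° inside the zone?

Yes

Band width going east from +106.156° to +162.165°: ((162.165 − 106.156) mod 360) = 56.009°.
Offset of +120.180° east of the west edge: ((120.180 − 106.156) mod 360) = 14.024°.
14.024° ≤ 56.009° ⇒ inside.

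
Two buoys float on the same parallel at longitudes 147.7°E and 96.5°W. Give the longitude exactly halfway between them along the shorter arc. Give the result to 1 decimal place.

154.4°W

Signed shortest Δλ from +147.7° to -96.5° is +115.8°.
Midpoint longitude = +147.7° + (+115.8°)/2 = +147.7° + 57.9° = +205.6°.
Normalise into (−180°, 180°]: -154.4°.
(The naïve average (+147.7 + -96.5)/2 = 25.6° is on the wrong side of the globe.)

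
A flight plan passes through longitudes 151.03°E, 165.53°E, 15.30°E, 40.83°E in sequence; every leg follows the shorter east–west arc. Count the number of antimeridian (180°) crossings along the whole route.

Leg 1: +151.03° → +165.53°, shortest Δλ = 14.5° (east) — does not cross 180°.
Leg 2: +165.53° → +15.30°, shortest Δλ = -150.23° (west) — does not cross 180°.
Leg 3: +15.30° → +40.83°, shortest Δλ = 25.53° (east) — does not cross 180°.
Total crossings: 0.

0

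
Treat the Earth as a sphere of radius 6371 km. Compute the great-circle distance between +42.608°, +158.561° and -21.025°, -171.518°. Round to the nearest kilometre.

7712 km

Δλ = -171.518 − 158.561 = -330.079°; wrapped into (−180°, 180°]: 29.921°.
Δφ = -21.025 − 42.608 = -63.633°.
a = sin²(Δφ/2) + cos φ₁ · cos φ₂ · sin²(Δλ/2) = 0.323724.
c = 2·atan2(√a, √(1−a)) = 1.21050 rad → d = 6371·c ≈ 7712.10 km.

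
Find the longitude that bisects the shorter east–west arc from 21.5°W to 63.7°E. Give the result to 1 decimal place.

21.1°E

Signed shortest Δλ from -21.5° to +63.7° is +85.2°.
Midpoint longitude = -21.5° + (+85.2°)/2 = -21.5° + 42.6° = +21.1°.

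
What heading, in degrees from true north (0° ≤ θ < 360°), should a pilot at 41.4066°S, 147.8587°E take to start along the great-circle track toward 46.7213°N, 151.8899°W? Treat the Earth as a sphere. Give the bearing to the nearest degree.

38°

Δλ = -151.8899 − 147.8587 = -299.7486°; wrapped into (−180°, 180°]: 60.2514°.
θ = atan2( sin Δλ · cos φ₂ , cos φ₁ · sin φ₂ − sin φ₁ · cos φ₂ · cos Δλ )
  = atan2(0.59520, 0.77103) = 37.666° → normalised to [0°, 360°): 37.666°.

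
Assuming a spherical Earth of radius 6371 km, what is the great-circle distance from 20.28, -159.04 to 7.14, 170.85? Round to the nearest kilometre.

Δλ = 170.85 − -159.04 = 329.89°; wrapped into (−180°, 180°]: -30.11°.
Δφ = 7.14 − 20.28 = -13.14°.
a = sin²(Δφ/2) + cos φ₁ · cos φ₂ · sin²(Δλ/2) = 0.075886.
c = 2·atan2(√a, √(1−a)) = 0.55817 rad → d = 6371·c ≈ 3556.08 km.

3556 km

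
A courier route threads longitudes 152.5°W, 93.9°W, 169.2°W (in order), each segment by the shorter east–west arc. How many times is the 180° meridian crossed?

Leg 1: -152.5° → -93.9°, shortest Δλ = 58.6° (east) — does not cross 180°.
Leg 2: -93.9° → -169.2°, shortest Δλ = -75.3° (west) — does not cross 180°.
Total crossings: 0.

0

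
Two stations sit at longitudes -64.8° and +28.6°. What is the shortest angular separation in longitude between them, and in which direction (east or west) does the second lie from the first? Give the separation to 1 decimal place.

93.4° east

Raw difference: 28.6 − -64.8 = 93.4°.
Normalise into (−180°, 180°]: 93.4° stays 93.4°.
Positive ⇒ the second point lies to the east; separation 93.4°.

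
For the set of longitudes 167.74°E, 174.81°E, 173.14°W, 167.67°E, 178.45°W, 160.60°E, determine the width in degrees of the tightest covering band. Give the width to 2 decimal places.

Sort the longitudes: -178.45°, -173.14°, +160.60°, +167.67°, +167.74°, +174.81°.
Eastward gaps between consecutive values (wrapping around): 5.31°, 333.74°, 7.07°, 0.07°, 7.07°, 6.74°.
Largest gap = 333.74° ⇒ minimal covering band is its complement: 360° − 333.74° = 26.26°.
Band runs from +160.60° eastward to -173.14°, crossing the antimeridian.

26.26°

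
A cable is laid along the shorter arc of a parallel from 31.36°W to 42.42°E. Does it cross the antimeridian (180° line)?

No

Signed shortest Δλ = ((42.42 − -31.36 + 180) mod 360) − 180 = 73.78°.
Going east by 73.78° from -31.36° reaches +42.42° without touching 180°.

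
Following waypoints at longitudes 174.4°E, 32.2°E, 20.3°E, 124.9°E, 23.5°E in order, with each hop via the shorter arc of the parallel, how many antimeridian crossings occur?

0

Leg 1: +174.4° → +32.2°, shortest Δλ = -142.2° (west) — does not cross 180°.
Leg 2: +32.2° → +20.3°, shortest Δλ = -11.9° (west) — does not cross 180°.
Leg 3: +20.3° → +124.9°, shortest Δλ = 104.6° (east) — does not cross 180°.
Leg 4: +124.9° → +23.5°, shortest Δλ = -101.4° (west) — does not cross 180°.
Total crossings: 0.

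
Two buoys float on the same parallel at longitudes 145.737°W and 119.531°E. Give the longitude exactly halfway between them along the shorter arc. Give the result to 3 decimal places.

Signed shortest Δλ from -145.737° to +119.531° is -94.732°.
Midpoint longitude = -145.737° + (-94.732°)/2 = -145.737° − 47.366° = -193.103°.
Normalise into (−180°, 180°]: +166.897°.
(The naïve average (-145.737 + +119.531)/2 = -13.103° is on the wrong side of the globe.)

166.897°E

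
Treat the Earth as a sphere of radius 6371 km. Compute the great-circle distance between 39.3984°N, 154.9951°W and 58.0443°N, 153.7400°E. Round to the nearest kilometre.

Δλ = 153.7400 − -154.9951 = 308.7351°; wrapped into (−180°, 180°]: -51.2649°.
Δφ = 58.0443 − 39.3984 = 18.6459°.
a = sin²(Δφ/2) + cos φ₁ · cos φ₂ · sin²(Δλ/2) = 0.102782.
c = 2·atan2(√a, √(1−a)) = 0.65272 rad → d = 6371·c ≈ 4158.46 km.

4158 km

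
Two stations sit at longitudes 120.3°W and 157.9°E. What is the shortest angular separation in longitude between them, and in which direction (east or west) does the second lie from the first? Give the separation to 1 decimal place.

81.8° west

Raw difference: 157.9 − -120.3 = 278.2°.
Normalise into (−180°, 180°]: 278.2° − 360° = -81.8°.
Negative ⇒ the second point lies to the west; separation 81.8°.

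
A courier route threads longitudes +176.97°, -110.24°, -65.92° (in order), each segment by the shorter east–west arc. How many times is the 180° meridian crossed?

1

Leg 1: +176.97° → -110.24°, shortest Δλ = 72.79° (east) — crosses 180°.
Leg 2: -110.24° → -65.92°, shortest Δλ = 44.32° (east) — does not cross 180°.
Total crossings: 1.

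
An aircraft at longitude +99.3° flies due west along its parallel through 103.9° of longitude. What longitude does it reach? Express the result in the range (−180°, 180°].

Start at +99.3°; shift −103.9° → -4.6°.
-4.6° already lies in (−180°, 180°].

-4.6°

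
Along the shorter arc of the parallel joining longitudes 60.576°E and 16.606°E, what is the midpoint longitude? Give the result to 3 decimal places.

Signed shortest Δλ from +60.576° to +16.606° is -43.970°.
Midpoint longitude = +60.576° + (-43.970°)/2 = +60.576° − 21.985° = +38.591°.

38.591°E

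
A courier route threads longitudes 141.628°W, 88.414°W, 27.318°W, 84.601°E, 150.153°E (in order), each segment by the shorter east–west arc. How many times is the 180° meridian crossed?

Leg 1: -141.628° → -88.414°, shortest Δλ = 53.214° (east) — does not cross 180°.
Leg 2: -88.414° → -27.318°, shortest Δλ = 61.096° (east) — does not cross 180°.
Leg 3: -27.318° → +84.601°, shortest Δλ = 111.919° (east) — does not cross 180°.
Leg 4: +84.601° → +150.153°, shortest Δλ = 65.552° (east) — does not cross 180°.
Total crossings: 0.

0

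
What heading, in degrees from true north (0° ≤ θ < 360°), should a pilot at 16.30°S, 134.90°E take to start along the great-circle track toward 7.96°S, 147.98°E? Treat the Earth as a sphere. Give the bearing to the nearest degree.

Δλ = 147.98 − 134.90 = 13.08°.
θ = atan2( sin Δλ · cos φ₂ , cos φ₁ · sin φ₂ − sin φ₁ · cos φ₂ · cos Δλ )
  = atan2(0.22413, 0.13784) = 58.409° → normalised to [0°, 360°): 58.409°.

58°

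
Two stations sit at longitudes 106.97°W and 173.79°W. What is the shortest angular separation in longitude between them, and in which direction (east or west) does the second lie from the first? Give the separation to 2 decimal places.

66.82° west

Raw difference: -173.79 − -106.97 = -66.82°.
Normalise into (−180°, 180°]: -66.82° stays -66.82°.
Negative ⇒ the second point lies to the west; separation 66.82°.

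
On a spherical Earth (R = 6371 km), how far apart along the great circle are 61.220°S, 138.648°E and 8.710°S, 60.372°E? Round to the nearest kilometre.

8533 km

Δλ = 60.372 − 138.648 = -78.276°.
Δφ = -8.710 − -61.220 = 52.510°.
a = sin²(Δφ/2) + cos φ₁ · cos φ₂ · sin²(Δλ/2) = 0.385286.
c = 2·atan2(√a, √(1−a)) = 1.33931 rad → d = 6371·c ≈ 8532.72 km.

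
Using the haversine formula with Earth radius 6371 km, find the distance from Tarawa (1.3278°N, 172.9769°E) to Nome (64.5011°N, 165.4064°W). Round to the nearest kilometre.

Δλ = -165.4064 − 172.9769 = -338.3833°; wrapped into (−180°, 180°]: 21.6167°.
Δφ = 64.5011 − 1.3278 = 63.1733°.
a = sin²(Δφ/2) + cos φ₁ · cos φ₂ · sin²(Δλ/2) = 0.289488.
c = 2·atan2(√a, √(1−a)) = 1.13622 rad → d = 6371·c ≈ 7238.87 km.

7239 km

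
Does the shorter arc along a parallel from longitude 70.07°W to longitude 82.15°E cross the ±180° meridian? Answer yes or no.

Signed shortest Δλ = ((82.15 − -70.07 + 180) mod 360) − 180 = 152.22°.
Going east by 152.22° from -70.07° reaches +82.15° without touching 180°.

No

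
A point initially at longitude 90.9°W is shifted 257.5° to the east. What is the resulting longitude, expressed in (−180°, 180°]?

166.6°E

Start at -90.9°; shift +257.5° → +166.6°.
+166.6° already lies in (−180°, 180°].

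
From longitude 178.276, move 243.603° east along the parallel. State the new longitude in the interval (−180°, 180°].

+61.879°

Start at +178.276°; shift +243.603° → +421.879°.
+421.879° lies outside (−180°, 180°]; subtract 360° → +61.879°.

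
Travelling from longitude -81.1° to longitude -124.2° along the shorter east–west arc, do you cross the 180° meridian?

Signed shortest Δλ = ((-124.2 − -81.1 + 180) mod 360) − 180 = -43.1°.
Going west by 43.1° from -81.1° reaches -124.2° without touching 180°.

No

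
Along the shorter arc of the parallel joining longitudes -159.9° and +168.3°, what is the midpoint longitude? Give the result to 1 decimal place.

-175.8°

Signed shortest Δλ from -159.9° to +168.3° is -31.8°.
Midpoint longitude = -159.9° + (-31.8°)/2 = -159.9° − 15.9° = -175.8°.
(The naïve average (-159.9 + +168.3)/2 = 4.2° is on the wrong side of the globe.)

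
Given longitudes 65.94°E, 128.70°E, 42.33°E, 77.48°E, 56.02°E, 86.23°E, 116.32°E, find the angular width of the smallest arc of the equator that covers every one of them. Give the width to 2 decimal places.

Sort the longitudes: +42.33°, +56.02°, +65.94°, +77.48°, +86.23°, +116.32°, +128.70°.
Eastward gaps between consecutive values (wrapping around): 13.69°, 9.92°, 11.54°, 8.75°, 30.09°, 12.38°, 273.63°.
Largest gap = 273.63° ⇒ minimal covering band is its complement: 360° − 273.63° = 86.37°.
Band runs from +42.33° eastward to +128.70°.

86.37°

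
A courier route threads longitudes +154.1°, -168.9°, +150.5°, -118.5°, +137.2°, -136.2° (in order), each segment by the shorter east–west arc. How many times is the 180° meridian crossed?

Leg 1: +154.1° → -168.9°, shortest Δλ = 37.0° (east) — crosses 180°.
Leg 2: -168.9° → +150.5°, shortest Δλ = -40.6° (west) — crosses 180°.
Leg 3: +150.5° → -118.5°, shortest Δλ = 91.0° (east) — crosses 180°.
Leg 4: -118.5° → +137.2°, shortest Δλ = -104.3° (west) — crosses 180°.
Leg 5: +137.2° → -136.2°, shortest Δλ = 86.6° (east) — crosses 180°.
Total crossings: 5.

5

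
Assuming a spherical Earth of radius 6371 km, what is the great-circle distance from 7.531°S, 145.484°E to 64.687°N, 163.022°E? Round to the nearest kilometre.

Δλ = 163.022 − 145.484 = 17.538°.
Δφ = 64.687 − -7.531 = 72.218°.
a = sin²(Δφ/2) + cos φ₁ · cos φ₂ · sin²(Δλ/2) = 0.357153.
c = 2·atan2(√a, √(1−a)) = 1.28107 rad → d = 6371·c ≈ 8161.67 km.

8162 km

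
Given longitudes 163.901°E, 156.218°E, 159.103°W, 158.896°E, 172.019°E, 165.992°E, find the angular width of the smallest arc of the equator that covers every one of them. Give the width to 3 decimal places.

Sort the longitudes: -159.103°, +156.218°, +158.896°, +163.901°, +165.992°, +172.019°.
Eastward gaps between consecutive values (wrapping around): 315.321°, 2.678°, 5.005°, 2.091°, 6.027°, 28.878°.
Largest gap = 315.321° ⇒ minimal covering band is its complement: 360° − 315.321° = 44.679°.
Band runs from +156.218° eastward to -159.103°, crossing the antimeridian.

44.679°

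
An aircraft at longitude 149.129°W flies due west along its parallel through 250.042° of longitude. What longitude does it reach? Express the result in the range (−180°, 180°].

Start at -149.129°; shift −250.042° → -399.171°.
-399.171° lies outside (−180°, 180°]; add 360° → -39.171°.

39.171°W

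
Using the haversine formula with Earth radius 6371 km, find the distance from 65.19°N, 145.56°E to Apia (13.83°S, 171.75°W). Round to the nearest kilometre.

Δλ = -171.75 − 145.56 = -317.31°; wrapped into (−180°, 180°]: 42.69°.
Δφ = -13.83 − 65.19 = -79.02°.
a = sin²(Δφ/2) + cos φ₁ · cos φ₂ · sin²(Δλ/2) = 0.458747.
c = 2·atan2(√a, √(1−a)) = 1.48820 rad → d = 6371·c ≈ 9481.30 km.

9481 km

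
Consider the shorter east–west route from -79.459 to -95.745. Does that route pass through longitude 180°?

Signed shortest Δλ = ((-95.745 − -79.459 + 180) mod 360) − 180 = -16.286°.
Going west by 16.286° from -79.459° reaches -95.745° without touching 180°.

No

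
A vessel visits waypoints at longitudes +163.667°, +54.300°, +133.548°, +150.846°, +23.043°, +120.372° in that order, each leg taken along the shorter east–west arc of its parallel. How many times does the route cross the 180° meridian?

Leg 1: +163.667° → +54.300°, shortest Δλ = -109.367° (west) — does not cross 180°.
Leg 2: +54.300° → +133.548°, shortest Δλ = 79.248° (east) — does not cross 180°.
Leg 3: +133.548° → +150.846°, shortest Δλ = 17.298° (east) — does not cross 180°.
Leg 4: +150.846° → +23.043°, shortest Δλ = -127.803° (west) — does not cross 180°.
Leg 5: +23.043° → +120.372°, shortest Δλ = 97.329° (east) — does not cross 180°.
Total crossings: 0.

0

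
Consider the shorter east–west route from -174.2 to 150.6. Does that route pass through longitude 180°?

Naïve |150.6 − -174.2| = 324.8° > 180°, so the shorter arc goes the other way round — across 180°.
Signed shortest Δλ = ((150.6 − -174.2 + 180) mod 360) − 180 = -35.2°.
Going west by 35.2° from -174.2° passes through 180° before reaching +150.6°.

Yes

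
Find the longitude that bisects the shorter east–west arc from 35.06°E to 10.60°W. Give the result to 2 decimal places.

Signed shortest Δλ from +35.06° to -10.60° is -45.66°.
Midpoint longitude = +35.06° + (-45.66°)/2 = +35.06° − 22.83° = +12.23°.

12.23°E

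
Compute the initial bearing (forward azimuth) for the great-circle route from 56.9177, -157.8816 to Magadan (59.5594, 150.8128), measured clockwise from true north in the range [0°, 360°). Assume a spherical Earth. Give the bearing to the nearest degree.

297°

Δλ = 150.8128 − -157.8816 = 308.6944°; wrapped into (−180°, 180°]: -51.3056°.
θ = atan2( sin Δλ · cos φ₂ , cos φ₁ · sin φ₂ − sin φ₁ · cos φ₂ · cos Δλ )
  = atan2(-0.39543, 0.20521) = -62.573° → normalised to [0°, 360°): 297.427°.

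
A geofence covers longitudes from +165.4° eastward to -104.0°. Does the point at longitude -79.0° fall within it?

No

Band width going east from +165.4° to -104.0°: ((-104.0 − 165.4) mod 360) = 90.6°.
Offset of -79.0° east of the west edge: ((-79.0 − 165.4) mod 360) = 115.6°.
115.6° > 90.6° ⇒ outside.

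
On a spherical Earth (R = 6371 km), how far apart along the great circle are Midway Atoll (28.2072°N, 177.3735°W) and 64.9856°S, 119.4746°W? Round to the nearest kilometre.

Δλ = -119.4746 − -177.3735 = 57.8989°.
Δφ = -64.9856 − 28.2072 = -93.1928°.
a = sin²(Δφ/2) + cos φ₁ · cos φ₂ · sin²(Δλ/2) = 0.615153.
c = 2·atan2(√a, √(1−a)) = 1.80319 rad → d = 6371·c ≈ 11488.11 km.

11488 km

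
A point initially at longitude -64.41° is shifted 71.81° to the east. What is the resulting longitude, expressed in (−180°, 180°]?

Start at -64.41°; shift +71.81° → +7.40°.
+7.40° already lies in (−180°, 180°].

+7.40°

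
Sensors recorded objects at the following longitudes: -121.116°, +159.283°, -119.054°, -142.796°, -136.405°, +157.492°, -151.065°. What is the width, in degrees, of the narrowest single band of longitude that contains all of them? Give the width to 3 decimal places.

83.454°

Sort the longitudes: -151.065°, -142.796°, -136.405°, -121.116°, -119.054°, +157.492°, +159.283°.
Eastward gaps between consecutive values (wrapping around): 8.269°, 6.391°, 15.289°, 2.062°, 276.546°, 1.791°, 49.652°.
Largest gap = 276.546° ⇒ minimal covering band is its complement: 360° − 276.546° = 83.454°.
Band runs from +157.492° eastward to -119.054°, crossing the antimeridian.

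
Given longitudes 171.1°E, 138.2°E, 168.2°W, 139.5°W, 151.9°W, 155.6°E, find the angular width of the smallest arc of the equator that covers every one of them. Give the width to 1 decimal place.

82.3°

Sort the longitudes: -168.2°, -151.9°, -139.5°, +138.2°, +155.6°, +171.1°.
Eastward gaps between consecutive values (wrapping around): 16.3°, 12.4°, 277.7°, 17.4°, 15.5°, 20.7°.
Largest gap = 277.7° ⇒ minimal covering band is its complement: 360° − 277.7° = 82.3°.
Band runs from +138.2° eastward to -139.5°, crossing the antimeridian.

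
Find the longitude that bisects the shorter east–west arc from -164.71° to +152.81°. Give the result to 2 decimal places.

Signed shortest Δλ from -164.71° to +152.81° is -42.48°.
Midpoint longitude = -164.71° + (-42.48°)/2 = -164.71° − 21.24° = -185.95°.
Normalise into (−180°, 180°]: +174.05°.
(The naïve average (-164.71 + +152.81)/2 = -5.95° is on the wrong side of the globe.)

+174.05°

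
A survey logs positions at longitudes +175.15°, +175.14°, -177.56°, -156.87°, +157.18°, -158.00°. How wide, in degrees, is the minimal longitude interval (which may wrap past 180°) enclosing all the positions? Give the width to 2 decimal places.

45.95°

Sort the longitudes: -177.56°, -158.00°, -156.87°, +157.18°, +175.14°, +175.15°.
Eastward gaps between consecutive values (wrapping around): 19.56°, 1.13°, 314.05°, 17.96°, 0.01°, 7.29°.
Largest gap = 314.05° ⇒ minimal covering band is its complement: 360° − 314.05° = 45.95°.
Band runs from +157.18° eastward to -156.87°, crossing the antimeridian.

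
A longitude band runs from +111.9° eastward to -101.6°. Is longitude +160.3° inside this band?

Yes

Band width going east from +111.9° to -101.6°: ((-101.6 − 111.9) mod 360) = 146.5°.
Offset of +160.3° east of the west edge: ((160.3 − 111.9) mod 360) = 48.4°.
48.4° ≤ 146.5° ⇒ inside.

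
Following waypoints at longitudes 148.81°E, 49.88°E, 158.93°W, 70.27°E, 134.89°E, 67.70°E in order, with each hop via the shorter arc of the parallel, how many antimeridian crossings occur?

2

Leg 1: +148.81° → +49.88°, shortest Δλ = -98.93° (west) — does not cross 180°.
Leg 2: +49.88° → -158.93°, shortest Δλ = 151.19° (east) — crosses 180°.
Leg 3: -158.93° → +70.27°, shortest Δλ = -130.8° (west) — crosses 180°.
Leg 4: +70.27° → +134.89°, shortest Δλ = 64.62° (east) — does not cross 180°.
Leg 5: +134.89° → +67.70°, shortest Δλ = -67.19° (west) — does not cross 180°.
Total crossings: 2.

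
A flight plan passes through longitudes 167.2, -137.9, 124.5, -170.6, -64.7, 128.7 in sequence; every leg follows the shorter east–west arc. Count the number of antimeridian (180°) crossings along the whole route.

Leg 1: +167.2° → -137.9°, shortest Δλ = 54.9° (east) — crosses 180°.
Leg 2: -137.9° → +124.5°, shortest Δλ = -97.6° (west) — crosses 180°.
Leg 3: +124.5° → -170.6°, shortest Δλ = 64.9° (east) — crosses 180°.
Leg 4: -170.6° → -64.7°, shortest Δλ = 105.9° (east) — does not cross 180°.
Leg 5: -64.7° → +128.7°, shortest Δλ = -166.6° (west) — crosses 180°.
Total crossings: 4.

4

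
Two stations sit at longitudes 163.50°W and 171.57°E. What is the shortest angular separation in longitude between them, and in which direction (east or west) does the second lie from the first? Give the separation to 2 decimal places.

Raw difference: 171.57 − -163.50 = 335.07°.
Normalise into (−180°, 180°]: 335.07° − 360° = -24.93°.
Negative ⇒ the second point lies to the west; separation 24.93°.

24.93° west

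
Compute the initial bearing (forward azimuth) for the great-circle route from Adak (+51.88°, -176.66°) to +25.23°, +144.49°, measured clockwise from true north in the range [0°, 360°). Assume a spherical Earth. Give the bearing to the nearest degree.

243°

Δλ = 144.49 − -176.66 = 321.15°; wrapped into (−180°, 180°]: -38.85°.
θ = atan2( sin Δλ · cos φ₂ , cos φ₁ · sin φ₂ − sin φ₁ · cos φ₂ · cos Δλ )
  = atan2(-0.56744, -0.29111) = -117.159° → normalised to [0°, 360°): 242.841°.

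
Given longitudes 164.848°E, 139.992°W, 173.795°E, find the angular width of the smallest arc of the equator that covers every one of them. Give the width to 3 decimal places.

Sort the longitudes: -139.992°, +164.848°, +173.795°.
Eastward gaps between consecutive values (wrapping around): 304.840°, 8.947°, 46.213°.
Largest gap = 304.840° ⇒ minimal covering band is its complement: 360° − 304.840° = 55.160°.
Band runs from +164.848° eastward to -139.992°, crossing the antimeridian.

55.160°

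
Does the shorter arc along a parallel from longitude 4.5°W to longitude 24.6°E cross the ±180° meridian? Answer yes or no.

No

Signed shortest Δλ = ((24.6 − -4.5 + 180) mod 360) − 180 = 29.1°.
Going east by 29.1° from -4.5° reaches +24.6° without touching 180°.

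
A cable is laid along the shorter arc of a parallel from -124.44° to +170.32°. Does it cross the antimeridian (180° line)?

Naïve |170.32 − -124.44| = 294.76° > 180°, so the shorter arc goes the other way round — across 180°.
Signed shortest Δλ = ((170.32 − -124.44 + 180) mod 360) − 180 = -65.24°.
Going west by 65.24° from -124.44° passes through 180° before reaching +170.32°.

Yes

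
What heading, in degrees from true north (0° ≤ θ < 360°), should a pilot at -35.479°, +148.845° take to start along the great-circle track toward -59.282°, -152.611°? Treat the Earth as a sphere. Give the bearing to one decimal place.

Δλ = -152.611 − 148.845 = -301.456°; wrapped into (−180°, 180°]: 58.544°.
θ = atan2( sin Δλ · cos φ₂ , cos φ₁ · sin φ₂ − sin φ₁ · cos φ₂ · cos Δλ )
  = atan2(0.43574, -0.54536) = 141.375° → normalised to [0°, 360°): 141.375°.

141.4°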